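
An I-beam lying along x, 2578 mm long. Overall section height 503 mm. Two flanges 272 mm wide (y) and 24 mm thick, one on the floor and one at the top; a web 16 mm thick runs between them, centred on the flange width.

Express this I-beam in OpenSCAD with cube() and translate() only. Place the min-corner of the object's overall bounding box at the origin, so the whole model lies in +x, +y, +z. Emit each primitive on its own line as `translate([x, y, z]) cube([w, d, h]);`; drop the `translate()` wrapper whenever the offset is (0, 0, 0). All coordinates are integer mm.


cube([2578, 272, 24]);
translate([0, 128, 24]) cube([2578, 16, 455]);
translate([0, 0, 479]) cube([2578, 272, 24]);


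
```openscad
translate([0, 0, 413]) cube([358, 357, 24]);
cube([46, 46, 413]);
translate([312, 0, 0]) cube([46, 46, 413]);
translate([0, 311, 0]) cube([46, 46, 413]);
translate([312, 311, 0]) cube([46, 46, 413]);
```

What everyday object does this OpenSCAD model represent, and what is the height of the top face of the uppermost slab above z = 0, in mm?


A stool. The seat height is 437 mm.

A 358×357×24 slab at z = 413 on four corner posts — a stool. The seat top is 413 + 24 = 437 mm.


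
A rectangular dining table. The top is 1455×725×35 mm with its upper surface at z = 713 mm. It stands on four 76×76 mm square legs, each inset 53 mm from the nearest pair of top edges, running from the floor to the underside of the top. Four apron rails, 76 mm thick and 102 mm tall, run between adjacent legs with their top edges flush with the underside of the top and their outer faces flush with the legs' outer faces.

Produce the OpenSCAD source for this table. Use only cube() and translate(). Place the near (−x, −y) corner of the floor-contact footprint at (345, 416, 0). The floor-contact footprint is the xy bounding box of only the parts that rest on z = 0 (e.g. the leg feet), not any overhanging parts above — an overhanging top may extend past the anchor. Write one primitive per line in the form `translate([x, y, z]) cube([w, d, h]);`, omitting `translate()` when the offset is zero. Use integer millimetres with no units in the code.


translate([292, 363, 678]) cube([1455, 725, 35]);
translate([345, 416, 0]) cube([76, 76, 678]);
translate([1618, 416, 0]) cube([76, 76, 678]);
translate([345, 959, 0]) cube([76, 76, 678]);
translate([1618, 959, 0]) cube([76, 76, 678]);
translate([421, 416, 576]) cube([1197, 76, 102]);
translate([421, 959, 576]) cube([1197, 76, 102]);
translate([345, 492, 576]) cube([76, 467, 102]);
translate([1618, 492, 576]) cube([76, 467, 102]);


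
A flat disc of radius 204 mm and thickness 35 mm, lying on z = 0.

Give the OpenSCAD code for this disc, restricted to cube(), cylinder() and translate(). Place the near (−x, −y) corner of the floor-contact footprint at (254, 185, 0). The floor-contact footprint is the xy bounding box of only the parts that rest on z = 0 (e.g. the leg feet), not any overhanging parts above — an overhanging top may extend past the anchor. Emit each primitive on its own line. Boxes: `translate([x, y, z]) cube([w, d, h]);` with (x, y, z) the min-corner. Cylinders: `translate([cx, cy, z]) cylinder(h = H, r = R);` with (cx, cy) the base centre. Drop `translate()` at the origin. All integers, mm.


translate([458, 389, 0]) cylinder(h = 35, r = 204);


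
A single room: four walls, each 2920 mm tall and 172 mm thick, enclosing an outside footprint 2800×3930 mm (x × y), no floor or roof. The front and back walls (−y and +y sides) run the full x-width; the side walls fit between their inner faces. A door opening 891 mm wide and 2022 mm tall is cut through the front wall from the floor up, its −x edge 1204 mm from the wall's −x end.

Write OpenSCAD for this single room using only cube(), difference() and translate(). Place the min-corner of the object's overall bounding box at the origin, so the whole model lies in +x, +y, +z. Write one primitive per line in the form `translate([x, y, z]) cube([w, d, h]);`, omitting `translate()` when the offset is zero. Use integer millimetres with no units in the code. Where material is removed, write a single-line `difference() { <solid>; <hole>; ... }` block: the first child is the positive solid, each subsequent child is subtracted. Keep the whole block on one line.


difference() { cube([2800, 172, 2920]); translate([1204, 0, 0]) cube([891, 172, 2022]); }
translate([0, 3758, 0]) cube([2800, 172, 2920]);
translate([0, 172, 0]) cube([172, 3586, 2920]);
translate([2628, 172, 0]) cube([172, 3586, 2920]);


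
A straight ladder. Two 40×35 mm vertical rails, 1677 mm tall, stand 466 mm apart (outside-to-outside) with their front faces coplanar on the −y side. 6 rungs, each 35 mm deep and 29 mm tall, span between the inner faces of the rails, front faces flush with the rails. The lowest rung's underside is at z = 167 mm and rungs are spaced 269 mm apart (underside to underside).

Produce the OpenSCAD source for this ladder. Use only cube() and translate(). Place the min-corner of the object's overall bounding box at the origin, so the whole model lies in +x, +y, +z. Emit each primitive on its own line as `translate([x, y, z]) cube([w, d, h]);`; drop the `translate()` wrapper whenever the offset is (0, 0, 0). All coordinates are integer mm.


cube([40, 35, 1677]);
translate([426, 0, 0]) cube([40, 35, 1677]);
translate([40, 0, 167]) cube([386, 35, 29]);
translate([40, 0, 436]) cube([386, 35, 29]);
translate([40, 0, 705]) cube([386, 35, 29]);
translate([40, 0, 974]) cube([386, 35, 29]);
translate([40, 0, 1243]) cube([386, 35, 29]);
translate([40, 0, 1512]) cube([386, 35, 29]);


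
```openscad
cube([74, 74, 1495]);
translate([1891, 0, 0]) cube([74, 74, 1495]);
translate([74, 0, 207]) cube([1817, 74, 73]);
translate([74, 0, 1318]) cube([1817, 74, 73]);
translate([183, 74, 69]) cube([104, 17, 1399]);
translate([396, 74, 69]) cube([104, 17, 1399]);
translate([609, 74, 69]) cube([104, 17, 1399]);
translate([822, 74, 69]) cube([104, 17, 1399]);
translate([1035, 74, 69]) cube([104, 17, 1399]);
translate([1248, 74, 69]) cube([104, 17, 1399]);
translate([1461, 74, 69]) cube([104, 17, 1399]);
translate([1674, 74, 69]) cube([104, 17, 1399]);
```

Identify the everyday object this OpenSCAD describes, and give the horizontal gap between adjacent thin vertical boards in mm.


A fence section. The picket gap is 109 mm.

Two posts, two rails, 8 pickets — a fence section. Span 1817 mm holds 8 pickets of 104 mm with 9 equal gaps: ⌊(1817 − 8·104) / 9⌋ = 109 mm.


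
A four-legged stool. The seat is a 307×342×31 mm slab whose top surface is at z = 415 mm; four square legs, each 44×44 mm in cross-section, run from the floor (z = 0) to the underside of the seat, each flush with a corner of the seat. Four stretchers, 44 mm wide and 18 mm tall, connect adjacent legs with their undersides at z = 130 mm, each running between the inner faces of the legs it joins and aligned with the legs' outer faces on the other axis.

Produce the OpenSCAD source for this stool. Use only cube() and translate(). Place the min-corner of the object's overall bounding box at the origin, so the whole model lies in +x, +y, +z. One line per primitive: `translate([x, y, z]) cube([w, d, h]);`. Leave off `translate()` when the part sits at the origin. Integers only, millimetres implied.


translate([0, 0, 384]) cube([307, 342, 31]);
cube([44, 44, 384]);
translate([263, 0, 0]) cube([44, 44, 384]);
translate([0, 298, 0]) cube([44, 44, 384]);
translate([263, 298, 0]) cube([44, 44, 384]);
translate([44, 0, 130]) cube([219, 44, 18]);
translate([44, 298, 130]) cube([219, 44, 18]);
translate([0, 44, 130]) cube([44, 254, 18]);
translate([263, 44, 130]) cube([44, 254, 18]);


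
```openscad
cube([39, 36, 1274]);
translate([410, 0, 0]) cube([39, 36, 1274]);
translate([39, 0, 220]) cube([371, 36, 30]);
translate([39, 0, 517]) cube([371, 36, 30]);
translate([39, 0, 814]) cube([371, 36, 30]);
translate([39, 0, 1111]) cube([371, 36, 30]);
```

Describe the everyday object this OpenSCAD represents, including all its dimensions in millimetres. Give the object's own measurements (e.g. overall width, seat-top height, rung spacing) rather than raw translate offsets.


A straight ladder. Two 39×36 mm vertical rails, 1274 mm tall, stand 449 mm apart (outside-to-outside) with their front faces coplanar on the −y side. 4 rungs, each 36 mm deep and 30 mm tall, span between the inner faces of the rails, front faces flush with the rails. The lowest rung's underside is at z = 220 mm and rungs are spaced 297 mm apart (underside to underside).


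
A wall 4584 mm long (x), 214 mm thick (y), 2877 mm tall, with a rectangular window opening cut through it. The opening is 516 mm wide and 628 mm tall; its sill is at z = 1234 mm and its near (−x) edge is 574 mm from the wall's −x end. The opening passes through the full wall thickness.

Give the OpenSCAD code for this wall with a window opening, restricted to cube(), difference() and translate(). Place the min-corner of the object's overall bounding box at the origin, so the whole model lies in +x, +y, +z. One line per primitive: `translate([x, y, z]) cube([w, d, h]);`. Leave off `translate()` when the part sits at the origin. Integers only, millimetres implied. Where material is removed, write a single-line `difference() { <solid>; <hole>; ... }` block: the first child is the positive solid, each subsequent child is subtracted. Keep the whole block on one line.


difference() { cube([4584, 214, 2877]); translate([574, 0, 1234]) cube([516, 214, 628]); }


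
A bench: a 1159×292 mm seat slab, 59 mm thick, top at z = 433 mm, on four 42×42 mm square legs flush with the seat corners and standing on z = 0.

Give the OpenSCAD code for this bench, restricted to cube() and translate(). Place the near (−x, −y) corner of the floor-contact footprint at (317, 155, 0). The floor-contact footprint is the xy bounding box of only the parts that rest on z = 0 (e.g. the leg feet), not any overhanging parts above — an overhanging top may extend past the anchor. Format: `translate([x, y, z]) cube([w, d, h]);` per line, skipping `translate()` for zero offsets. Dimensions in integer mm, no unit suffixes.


translate([317, 155, 374]) cube([1159, 292, 59]);
translate([317, 155, 0]) cube([42, 42, 374]);
translate([317, 405, 0]) cube([42, 42, 374]);
translate([1434, 155, 0]) cube([42, 42, 374]);
translate([1434, 405, 0]) cube([42, 42, 374]);


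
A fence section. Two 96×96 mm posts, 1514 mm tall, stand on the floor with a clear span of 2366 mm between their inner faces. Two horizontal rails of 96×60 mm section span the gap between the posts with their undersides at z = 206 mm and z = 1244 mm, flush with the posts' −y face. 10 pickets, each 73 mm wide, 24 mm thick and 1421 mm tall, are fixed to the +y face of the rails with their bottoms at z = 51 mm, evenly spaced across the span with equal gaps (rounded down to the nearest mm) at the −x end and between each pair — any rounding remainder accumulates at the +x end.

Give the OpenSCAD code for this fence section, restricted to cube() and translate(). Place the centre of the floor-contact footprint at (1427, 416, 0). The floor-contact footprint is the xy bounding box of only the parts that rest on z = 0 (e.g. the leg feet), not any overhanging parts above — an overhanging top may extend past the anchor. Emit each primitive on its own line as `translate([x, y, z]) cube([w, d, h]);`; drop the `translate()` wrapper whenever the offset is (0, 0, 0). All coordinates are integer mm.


translate([148, 368, 0]) cube([96, 96, 1514]);
translate([2610, 368, 0]) cube([96, 96, 1514]);
translate([244, 368, 206]) cube([2366, 96, 60]);
translate([244, 368, 1244]) cube([2366, 96, 60]);
translate([392, 464, 51]) cube([73, 24, 1421]);
translate([613, 464, 51]) cube([73, 24, 1421]);
translate([834, 464, 51]) cube([73, 24, 1421]);
translate([1055, 464, 51]) cube([73, 24, 1421]);
translate([1276, 464, 51]) cube([73, 24, 1421]);
translate([1497, 464, 51]) cube([73, 24, 1421]);
translate([1718, 464, 51]) cube([73, 24, 1421]);
translate([1939, 464, 51]) cube([73, 24, 1421]);
translate([2160, 464, 51]) cube([73, 24, 1421]);
translate([2381, 464, 51]) cube([73, 24, 1421]);


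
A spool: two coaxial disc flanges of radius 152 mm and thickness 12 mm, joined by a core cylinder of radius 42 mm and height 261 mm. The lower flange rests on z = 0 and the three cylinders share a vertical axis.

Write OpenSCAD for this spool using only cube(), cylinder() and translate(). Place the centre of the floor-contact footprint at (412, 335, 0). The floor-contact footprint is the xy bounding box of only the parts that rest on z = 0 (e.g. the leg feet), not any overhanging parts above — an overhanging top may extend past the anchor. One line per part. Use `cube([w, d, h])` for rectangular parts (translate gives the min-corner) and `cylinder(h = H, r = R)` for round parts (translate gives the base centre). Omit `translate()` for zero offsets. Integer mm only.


translate([412, 335, 0]) cylinder(h = 12, r = 152);
translate([412, 335, 12]) cylinder(h = 261, r = 42);
translate([412, 335, 273]) cylinder(h = 12, r = 152);


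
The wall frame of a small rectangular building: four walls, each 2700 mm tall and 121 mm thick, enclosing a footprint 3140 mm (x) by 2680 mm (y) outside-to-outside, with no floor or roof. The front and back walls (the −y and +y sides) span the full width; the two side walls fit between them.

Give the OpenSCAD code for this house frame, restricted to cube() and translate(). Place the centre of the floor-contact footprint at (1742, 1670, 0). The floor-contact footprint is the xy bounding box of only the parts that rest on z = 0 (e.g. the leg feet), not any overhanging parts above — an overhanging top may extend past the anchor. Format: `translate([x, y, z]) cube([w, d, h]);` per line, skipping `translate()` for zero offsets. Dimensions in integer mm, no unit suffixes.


translate([172, 330, 0]) cube([3140, 121, 2700]);
translate([172, 2889, 0]) cube([3140, 121, 2700]);
translate([172, 451, 0]) cube([121, 2438, 2700]);
translate([3191, 451, 0]) cube([121, 2438, 2700]);


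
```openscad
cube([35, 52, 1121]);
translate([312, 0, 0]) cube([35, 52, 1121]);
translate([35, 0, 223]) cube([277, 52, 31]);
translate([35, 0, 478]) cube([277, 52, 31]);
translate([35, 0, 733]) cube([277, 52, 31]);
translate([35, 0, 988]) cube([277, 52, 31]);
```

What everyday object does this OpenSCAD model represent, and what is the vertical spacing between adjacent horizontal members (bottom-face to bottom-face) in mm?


A ladder. The rung spacing is 255 mm.

Two tall 35×52 posts with 4 short bars between them — a ladder. Adjacent rungs sit at z = 223 and z = 478, so the spacing is 478 − 223 = 255 mm.


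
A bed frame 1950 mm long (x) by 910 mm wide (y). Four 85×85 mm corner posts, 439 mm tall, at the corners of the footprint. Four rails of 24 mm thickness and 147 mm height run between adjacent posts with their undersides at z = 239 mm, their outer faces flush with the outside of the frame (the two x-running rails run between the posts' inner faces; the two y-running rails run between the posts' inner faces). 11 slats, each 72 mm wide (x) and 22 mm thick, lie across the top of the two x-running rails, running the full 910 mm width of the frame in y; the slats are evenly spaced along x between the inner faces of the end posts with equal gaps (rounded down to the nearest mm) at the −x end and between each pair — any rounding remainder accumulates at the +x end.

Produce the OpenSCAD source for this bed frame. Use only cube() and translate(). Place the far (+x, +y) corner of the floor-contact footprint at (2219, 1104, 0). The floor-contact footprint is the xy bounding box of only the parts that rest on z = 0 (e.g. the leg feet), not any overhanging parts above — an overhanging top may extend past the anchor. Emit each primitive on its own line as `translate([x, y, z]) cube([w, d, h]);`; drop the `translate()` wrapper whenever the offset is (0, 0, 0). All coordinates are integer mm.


translate([269, 194, 0]) cube([85, 85, 439]);
translate([269, 1019, 0]) cube([85, 85, 439]);
translate([2134, 194, 0]) cube([85, 85, 439]);
translate([2134, 1019, 0]) cube([85, 85, 439]);
translate([354, 194, 239]) cube([1780, 24, 147]);
translate([354, 1080, 239]) cube([1780, 24, 147]);
translate([269, 279, 239]) cube([24, 740, 147]);
translate([2195, 279, 239]) cube([24, 740, 147]);
translate([436, 194, 386]) cube([72, 910, 22]);
translate([590, 194, 386]) cube([72, 910, 22]);
translate([744, 194, 386]) cube([72, 910, 22]);
translate([898, 194, 386]) cube([72, 910, 22]);
translate([1052, 194, 386]) cube([72, 910, 22]);
translate([1206, 194, 386]) cube([72, 910, 22]);
translate([1360, 194, 386]) cube([72, 910, 22]);
translate([1514, 194, 386]) cube([72, 910, 22]);
translate([1668, 194, 386]) cube([72, 910, 22]);
translate([1822, 194, 386]) cube([72, 910, 22]);
translate([1976, 194, 386]) cube([72, 910, 22]);


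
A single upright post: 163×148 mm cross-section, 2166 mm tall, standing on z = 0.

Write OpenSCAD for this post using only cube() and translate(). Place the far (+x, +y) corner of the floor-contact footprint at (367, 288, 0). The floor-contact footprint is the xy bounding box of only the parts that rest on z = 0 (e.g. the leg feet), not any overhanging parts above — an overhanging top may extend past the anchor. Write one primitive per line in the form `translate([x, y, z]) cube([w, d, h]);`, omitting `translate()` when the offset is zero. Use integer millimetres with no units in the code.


translate([204, 140, 0]) cube([163, 148, 2166]);


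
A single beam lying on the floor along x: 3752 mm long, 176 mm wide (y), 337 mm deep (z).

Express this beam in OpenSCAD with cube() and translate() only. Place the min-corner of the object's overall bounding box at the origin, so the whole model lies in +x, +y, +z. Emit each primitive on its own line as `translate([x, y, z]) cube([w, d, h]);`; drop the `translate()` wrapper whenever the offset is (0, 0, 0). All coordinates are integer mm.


cube([3752, 176, 337]);


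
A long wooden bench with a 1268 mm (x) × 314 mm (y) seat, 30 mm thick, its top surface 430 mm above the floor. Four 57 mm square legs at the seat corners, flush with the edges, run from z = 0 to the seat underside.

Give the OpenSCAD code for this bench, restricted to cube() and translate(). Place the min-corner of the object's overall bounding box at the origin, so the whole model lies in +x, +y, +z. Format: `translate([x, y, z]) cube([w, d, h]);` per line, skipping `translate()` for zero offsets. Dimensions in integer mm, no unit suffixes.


translate([0, 0, 400]) cube([1268, 314, 30]);
cube([57, 57, 400]);
translate([0, 257, 0]) cube([57, 57, 400]);
translate([1211, 0, 0]) cube([57, 57, 400]);
translate([1211, 257, 0]) cube([57, 57, 400]);


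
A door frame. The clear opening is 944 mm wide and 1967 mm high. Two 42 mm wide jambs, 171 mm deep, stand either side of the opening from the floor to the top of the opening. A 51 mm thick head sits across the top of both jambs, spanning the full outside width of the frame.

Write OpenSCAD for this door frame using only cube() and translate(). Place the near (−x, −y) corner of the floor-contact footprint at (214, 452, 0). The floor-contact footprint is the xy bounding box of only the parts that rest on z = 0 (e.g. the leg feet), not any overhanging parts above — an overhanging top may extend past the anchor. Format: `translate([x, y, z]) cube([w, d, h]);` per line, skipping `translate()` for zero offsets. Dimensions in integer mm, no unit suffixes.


translate([214, 452, 0]) cube([42, 171, 1967]);
translate([1200, 452, 0]) cube([42, 171, 1967]);
translate([214, 452, 1967]) cube([1028, 171, 51]);


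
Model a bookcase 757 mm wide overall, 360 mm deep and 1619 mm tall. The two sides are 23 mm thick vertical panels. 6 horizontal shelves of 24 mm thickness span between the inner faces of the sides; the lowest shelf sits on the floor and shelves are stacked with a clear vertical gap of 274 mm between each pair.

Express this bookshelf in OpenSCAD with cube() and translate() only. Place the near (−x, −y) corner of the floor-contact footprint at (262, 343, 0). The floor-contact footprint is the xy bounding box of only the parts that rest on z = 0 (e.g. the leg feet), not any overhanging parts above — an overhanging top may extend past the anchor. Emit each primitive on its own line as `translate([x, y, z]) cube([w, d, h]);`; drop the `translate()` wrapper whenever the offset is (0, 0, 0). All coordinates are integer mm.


translate([262, 343, 0]) cube([23, 360, 1619]);
translate([996, 343, 0]) cube([23, 360, 1619]);
translate([285, 343, 0]) cube([711, 360, 24]);
translate([285, 343, 298]) cube([711, 360, 24]);
translate([285, 343, 596]) cube([711, 360, 24]);
translate([285, 343, 894]) cube([711, 360, 24]);
translate([285, 343, 1192]) cube([711, 360, 24]);
translate([285, 343, 1490]) cube([711, 360, 24]);


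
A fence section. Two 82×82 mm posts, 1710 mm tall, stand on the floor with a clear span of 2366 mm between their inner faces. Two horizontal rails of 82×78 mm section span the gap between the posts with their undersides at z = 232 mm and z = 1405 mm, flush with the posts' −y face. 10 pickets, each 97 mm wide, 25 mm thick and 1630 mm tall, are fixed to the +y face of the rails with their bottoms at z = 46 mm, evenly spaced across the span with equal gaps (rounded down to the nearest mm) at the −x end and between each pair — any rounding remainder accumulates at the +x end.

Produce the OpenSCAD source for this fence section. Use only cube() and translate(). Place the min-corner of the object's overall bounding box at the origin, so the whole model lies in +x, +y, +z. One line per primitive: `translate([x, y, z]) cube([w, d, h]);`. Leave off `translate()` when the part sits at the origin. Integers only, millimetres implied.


cube([82, 82, 1710]);
translate([2448, 0, 0]) cube([82, 82, 1710]);
translate([82, 0, 232]) cube([2366, 82, 78]);
translate([82, 0, 1405]) cube([2366, 82, 78]);
translate([208, 82, 46]) cube([97, 25, 1630]);
translate([431, 82, 46]) cube([97, 25, 1630]);
translate([654, 82, 46]) cube([97, 25, 1630]);
translate([877, 82, 46]) cube([97, 25, 1630]);
translate([1100, 82, 46]) cube([97, 25, 1630]);
translate([1323, 82, 46]) cube([97, 25, 1630]);
translate([1546, 82, 46]) cube([97, 25, 1630]);
translate([1769, 82, 46]) cube([97, 25, 1630]);
translate([1992, 82, 46]) cube([97, 25, 1630]);
translate([2215, 82, 46]) cube([97, 25, 1630]);


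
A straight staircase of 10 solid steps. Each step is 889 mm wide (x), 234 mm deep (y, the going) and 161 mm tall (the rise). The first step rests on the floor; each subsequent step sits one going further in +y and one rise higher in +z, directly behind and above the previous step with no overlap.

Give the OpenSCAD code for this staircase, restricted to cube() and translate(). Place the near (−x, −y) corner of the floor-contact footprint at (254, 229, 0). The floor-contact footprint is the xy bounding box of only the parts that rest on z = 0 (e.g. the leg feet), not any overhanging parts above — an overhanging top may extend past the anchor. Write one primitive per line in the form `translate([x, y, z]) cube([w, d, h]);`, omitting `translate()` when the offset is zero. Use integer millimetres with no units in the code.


translate([254, 229, 0]) cube([889, 234, 161]);
translate([254, 463, 161]) cube([889, 234, 161]);
translate([254, 697, 322]) cube([889, 234, 161]);
translate([254, 931, 483]) cube([889, 234, 161]);
translate([254, 1165, 644]) cube([889, 234, 161]);
translate([254, 1399, 805]) cube([889, 234, 161]);
translate([254, 1633, 966]) cube([889, 234, 161]);
translate([254, 1867, 1127]) cube([889, 234, 161]);
translate([254, 2101, 1288]) cube([889, 234, 161]);
translate([254, 2335, 1449]) cube([889, 234, 161]);


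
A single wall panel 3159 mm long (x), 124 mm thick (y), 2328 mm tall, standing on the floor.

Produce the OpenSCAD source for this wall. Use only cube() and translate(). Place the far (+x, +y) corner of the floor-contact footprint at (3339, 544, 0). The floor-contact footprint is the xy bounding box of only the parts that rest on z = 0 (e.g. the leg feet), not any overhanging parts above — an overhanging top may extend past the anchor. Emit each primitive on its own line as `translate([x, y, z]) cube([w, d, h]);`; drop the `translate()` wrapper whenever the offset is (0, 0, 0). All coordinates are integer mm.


translate([180, 420, 0]) cube([3159, 124, 2328]);


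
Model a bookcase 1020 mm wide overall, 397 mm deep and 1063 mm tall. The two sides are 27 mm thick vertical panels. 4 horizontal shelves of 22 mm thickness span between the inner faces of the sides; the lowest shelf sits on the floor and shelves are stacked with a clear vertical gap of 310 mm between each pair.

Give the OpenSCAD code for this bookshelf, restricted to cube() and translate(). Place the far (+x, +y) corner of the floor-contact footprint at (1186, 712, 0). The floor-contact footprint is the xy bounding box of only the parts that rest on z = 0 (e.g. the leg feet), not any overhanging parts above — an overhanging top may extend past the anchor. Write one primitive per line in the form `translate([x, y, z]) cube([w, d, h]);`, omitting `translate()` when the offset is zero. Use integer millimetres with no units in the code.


translate([166, 315, 0]) cube([27, 397, 1063]);
translate([1159, 315, 0]) cube([27, 397, 1063]);
translate([193, 315, 0]) cube([966, 397, 22]);
translate([193, 315, 332]) cube([966, 397, 22]);
translate([193, 315, 664]) cube([966, 397, 22]);
translate([193, 315, 996]) cube([966, 397, 22]);


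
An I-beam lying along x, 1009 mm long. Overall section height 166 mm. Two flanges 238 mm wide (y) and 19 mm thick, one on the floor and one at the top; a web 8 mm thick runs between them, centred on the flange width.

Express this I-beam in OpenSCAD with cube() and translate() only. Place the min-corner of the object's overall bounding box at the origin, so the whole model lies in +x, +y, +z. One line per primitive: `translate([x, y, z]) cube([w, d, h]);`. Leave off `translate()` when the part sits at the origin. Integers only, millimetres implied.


cube([1009, 238, 19]);
translate([0, 115, 19]) cube([1009, 8, 128]);
translate([0, 0, 147]) cube([1009, 238, 19]);


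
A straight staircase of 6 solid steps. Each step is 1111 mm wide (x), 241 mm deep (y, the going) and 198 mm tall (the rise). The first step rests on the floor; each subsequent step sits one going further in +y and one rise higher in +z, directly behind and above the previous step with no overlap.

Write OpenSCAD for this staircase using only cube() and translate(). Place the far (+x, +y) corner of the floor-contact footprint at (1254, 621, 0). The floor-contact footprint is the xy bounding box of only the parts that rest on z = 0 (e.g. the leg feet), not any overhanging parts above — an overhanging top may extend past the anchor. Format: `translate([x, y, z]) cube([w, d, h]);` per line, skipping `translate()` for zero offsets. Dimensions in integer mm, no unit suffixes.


translate([143, 380, 0]) cube([1111, 241, 198]);
translate([143, 621, 198]) cube([1111, 241, 198]);
translate([143, 862, 396]) cube([1111, 241, 198]);
translate([143, 1103, 594]) cube([1111, 241, 198]);
translate([143, 1344, 792]) cube([1111, 241, 198]);
translate([143, 1585, 990]) cube([1111, 241, 198]);


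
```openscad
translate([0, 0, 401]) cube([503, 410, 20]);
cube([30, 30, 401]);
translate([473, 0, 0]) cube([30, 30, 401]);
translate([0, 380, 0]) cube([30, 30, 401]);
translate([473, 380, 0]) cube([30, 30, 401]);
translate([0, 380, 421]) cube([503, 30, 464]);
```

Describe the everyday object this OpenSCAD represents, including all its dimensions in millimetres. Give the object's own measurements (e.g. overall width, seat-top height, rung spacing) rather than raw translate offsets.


A chair. The seat is a 503×410×20 mm slab with its top at z = 421 mm, on four 30×30 mm corner legs (flush with the seat edges, standing on z = 0). A flat backrest 30 mm thick, 464 mm tall, spans the full seat width and rises from the seat top along its +y edge, rear face flush with the rear of the seat.


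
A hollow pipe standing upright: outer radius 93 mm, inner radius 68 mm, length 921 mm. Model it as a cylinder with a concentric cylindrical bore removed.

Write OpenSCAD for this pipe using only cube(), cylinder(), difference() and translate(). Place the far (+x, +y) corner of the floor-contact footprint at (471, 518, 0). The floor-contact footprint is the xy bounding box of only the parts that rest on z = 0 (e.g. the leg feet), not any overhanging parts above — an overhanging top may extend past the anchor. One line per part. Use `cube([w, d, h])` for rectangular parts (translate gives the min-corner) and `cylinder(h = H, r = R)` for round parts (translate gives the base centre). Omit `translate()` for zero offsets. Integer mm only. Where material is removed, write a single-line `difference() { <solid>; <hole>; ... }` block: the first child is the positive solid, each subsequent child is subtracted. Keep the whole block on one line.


difference() { translate([378, 425, 0]) cylinder(h = 921, r = 93); translate([378, 425, 0]) cylinder(h = 921, r = 68); }


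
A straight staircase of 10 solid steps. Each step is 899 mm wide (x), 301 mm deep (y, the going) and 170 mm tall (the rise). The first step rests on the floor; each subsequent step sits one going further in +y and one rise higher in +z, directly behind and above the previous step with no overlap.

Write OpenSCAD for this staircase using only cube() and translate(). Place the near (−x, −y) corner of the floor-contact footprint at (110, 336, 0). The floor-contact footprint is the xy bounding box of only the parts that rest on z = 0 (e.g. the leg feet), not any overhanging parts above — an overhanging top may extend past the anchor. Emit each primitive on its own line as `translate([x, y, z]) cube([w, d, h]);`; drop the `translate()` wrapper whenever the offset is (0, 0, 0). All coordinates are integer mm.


translate([110, 336, 0]) cube([899, 301, 170]);
translate([110, 637, 170]) cube([899, 301, 170]);
translate([110, 938, 340]) cube([899, 301, 170]);
translate([110, 1239, 510]) cube([899, 301, 170]);
translate([110, 1540, 680]) cube([899, 301, 170]);
translate([110, 1841, 850]) cube([899, 301, 170]);
translate([110, 2142, 1020]) cube([899, 301, 170]);
translate([110, 2443, 1190]) cube([899, 301, 170]);
translate([110, 2744, 1360]) cube([899, 301, 170]);
translate([110, 3045, 1530]) cube([899, 301, 170]);


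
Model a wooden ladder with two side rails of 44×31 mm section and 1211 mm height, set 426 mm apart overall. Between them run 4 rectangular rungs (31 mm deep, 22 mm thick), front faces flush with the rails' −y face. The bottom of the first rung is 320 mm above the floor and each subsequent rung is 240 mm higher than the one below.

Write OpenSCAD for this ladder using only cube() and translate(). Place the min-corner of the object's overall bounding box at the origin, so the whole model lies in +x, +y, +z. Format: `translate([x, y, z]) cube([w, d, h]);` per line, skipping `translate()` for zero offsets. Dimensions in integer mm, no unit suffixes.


// rung span = 426 - 2*44 = 338
// rung[k] z = 320 + k*240
cube([44, 31, 1211]);
translate([382, 0, 0]) cube([44, 31, 1211]);
translate([44, 0, 320]) cube([338, 31, 22]);
translate([44, 0, 560]) cube([338, 31, 22]);
translate([44, 0, 800]) cube([338, 31, 22]);
translate([44, 0, 1040]) cube([338, 31, 22]);


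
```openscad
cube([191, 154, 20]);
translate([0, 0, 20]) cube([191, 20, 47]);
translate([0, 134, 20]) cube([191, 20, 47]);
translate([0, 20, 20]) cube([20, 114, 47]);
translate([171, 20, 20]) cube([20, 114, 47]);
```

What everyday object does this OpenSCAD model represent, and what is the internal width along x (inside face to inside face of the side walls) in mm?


An open box. The internal width is 151 mm.

A 191×154 base slab with four walls standing on it — an open box. The base is 191 mm wide and the walls are 20 mm thick, so the internal width is 191 − 2 × 20 = 151 mm.


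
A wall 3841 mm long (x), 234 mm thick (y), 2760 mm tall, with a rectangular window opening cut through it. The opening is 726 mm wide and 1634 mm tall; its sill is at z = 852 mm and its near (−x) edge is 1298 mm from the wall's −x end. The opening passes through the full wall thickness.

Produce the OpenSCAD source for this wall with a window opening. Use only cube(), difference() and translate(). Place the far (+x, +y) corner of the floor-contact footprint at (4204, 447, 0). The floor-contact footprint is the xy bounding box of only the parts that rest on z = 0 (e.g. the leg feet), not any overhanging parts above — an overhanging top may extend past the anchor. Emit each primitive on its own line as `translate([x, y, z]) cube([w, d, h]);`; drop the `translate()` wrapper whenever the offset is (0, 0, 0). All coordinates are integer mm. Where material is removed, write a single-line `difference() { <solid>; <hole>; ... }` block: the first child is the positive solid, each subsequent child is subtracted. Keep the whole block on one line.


difference() { translate([363, 213, 0]) cube([3841, 234, 2760]); translate([1661, 213, 852]) cube([726, 234, 1634]); }


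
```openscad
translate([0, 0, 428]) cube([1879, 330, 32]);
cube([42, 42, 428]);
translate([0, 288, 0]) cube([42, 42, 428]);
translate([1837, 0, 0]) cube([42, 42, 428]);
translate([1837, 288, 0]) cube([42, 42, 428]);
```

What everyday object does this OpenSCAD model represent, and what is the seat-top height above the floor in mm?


A bench. The seat-top height is 460 mm.

A long slab on four corner posts — a bench. The slab sits at z = 428 with thickness 32, so the top is 428 + 32 = 460 mm.


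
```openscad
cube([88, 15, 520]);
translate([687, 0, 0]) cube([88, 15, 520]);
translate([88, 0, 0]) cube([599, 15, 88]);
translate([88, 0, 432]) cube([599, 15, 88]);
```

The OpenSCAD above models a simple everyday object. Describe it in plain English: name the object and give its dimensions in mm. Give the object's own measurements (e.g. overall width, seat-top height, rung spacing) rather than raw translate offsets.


A rectangular picture frame lying in the x–z plane (depth along y). The opening is 599 mm wide (x) by 344 mm tall (z), surrounded by a border 88 mm wide on all four sides. The frame is 15 mm deep and is made of two full-height vertical stiles with two horizontal rails fitted between them.


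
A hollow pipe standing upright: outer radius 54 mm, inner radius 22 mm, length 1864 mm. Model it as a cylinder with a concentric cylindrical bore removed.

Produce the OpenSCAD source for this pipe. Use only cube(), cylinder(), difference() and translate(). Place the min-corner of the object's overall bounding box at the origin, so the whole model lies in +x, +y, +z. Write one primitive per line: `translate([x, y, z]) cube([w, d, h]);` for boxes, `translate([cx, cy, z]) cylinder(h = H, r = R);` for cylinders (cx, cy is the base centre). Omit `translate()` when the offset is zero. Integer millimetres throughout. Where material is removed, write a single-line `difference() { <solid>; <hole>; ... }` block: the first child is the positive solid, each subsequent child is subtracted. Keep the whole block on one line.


difference() { translate([54, 54, 0]) cylinder(h = 1864, r = 54); translate([54, 54, 0]) cylinder(h = 1864, r = 22); }


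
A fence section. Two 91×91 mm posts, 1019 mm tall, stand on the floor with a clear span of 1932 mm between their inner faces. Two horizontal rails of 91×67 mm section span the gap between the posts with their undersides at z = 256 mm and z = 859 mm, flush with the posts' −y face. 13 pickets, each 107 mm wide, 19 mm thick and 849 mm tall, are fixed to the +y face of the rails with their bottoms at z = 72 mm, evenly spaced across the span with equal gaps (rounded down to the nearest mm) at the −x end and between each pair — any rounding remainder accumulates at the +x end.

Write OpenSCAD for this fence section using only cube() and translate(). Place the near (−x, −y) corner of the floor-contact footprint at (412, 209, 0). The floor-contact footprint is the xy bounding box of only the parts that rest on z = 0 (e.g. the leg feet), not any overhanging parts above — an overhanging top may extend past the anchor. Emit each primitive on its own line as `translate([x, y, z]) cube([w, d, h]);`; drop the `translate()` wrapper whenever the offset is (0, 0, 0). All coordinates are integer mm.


translate([412, 209, 0]) cube([91, 91, 1019]);
translate([2435, 209, 0]) cube([91, 91, 1019]);
translate([503, 209, 256]) cube([1932, 91, 67]);
translate([503, 209, 859]) cube([1932, 91, 67]);
translate([541, 300, 72]) cube([107, 19, 849]);
translate([686, 300, 72]) cube([107, 19, 849]);
translate([831, 300, 72]) cube([107, 19, 849]);
translate([976, 300, 72]) cube([107, 19, 849]);
translate([1121, 300, 72]) cube([107, 19, 849]);
translate([1266, 300, 72]) cube([107, 19, 849]);
translate([1411, 300, 72]) cube([107, 19, 849]);
translate([1556, 300, 72]) cube([107, 19, 849]);
translate([1701, 300, 72]) cube([107, 19, 849]);
translate([1846, 300, 72]) cube([107, 19, 849]);
translate([1991, 300, 72]) cube([107, 19, 849]);
translate([2136, 300, 72]) cube([107, 19, 849]);
translate([2281, 300, 72]) cube([107, 19, 849]);


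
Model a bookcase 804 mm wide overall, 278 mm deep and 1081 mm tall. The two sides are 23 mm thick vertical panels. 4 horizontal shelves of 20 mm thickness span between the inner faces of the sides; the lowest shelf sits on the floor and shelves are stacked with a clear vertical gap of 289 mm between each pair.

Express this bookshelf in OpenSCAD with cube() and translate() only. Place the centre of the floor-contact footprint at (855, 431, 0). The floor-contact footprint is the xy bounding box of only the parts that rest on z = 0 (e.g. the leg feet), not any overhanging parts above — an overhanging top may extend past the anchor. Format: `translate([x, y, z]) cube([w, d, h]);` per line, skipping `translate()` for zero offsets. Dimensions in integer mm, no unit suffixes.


translate([453, 292, 0]) cube([23, 278, 1081]);
translate([1234, 292, 0]) cube([23, 278, 1081]);
translate([476, 292, 0]) cube([758, 278, 20]);
translate([476, 292, 309]) cube([758, 278, 20]);
translate([476, 292, 618]) cube([758, 278, 20]);
translate([476, 292, 927]) cube([758, 278, 20]);


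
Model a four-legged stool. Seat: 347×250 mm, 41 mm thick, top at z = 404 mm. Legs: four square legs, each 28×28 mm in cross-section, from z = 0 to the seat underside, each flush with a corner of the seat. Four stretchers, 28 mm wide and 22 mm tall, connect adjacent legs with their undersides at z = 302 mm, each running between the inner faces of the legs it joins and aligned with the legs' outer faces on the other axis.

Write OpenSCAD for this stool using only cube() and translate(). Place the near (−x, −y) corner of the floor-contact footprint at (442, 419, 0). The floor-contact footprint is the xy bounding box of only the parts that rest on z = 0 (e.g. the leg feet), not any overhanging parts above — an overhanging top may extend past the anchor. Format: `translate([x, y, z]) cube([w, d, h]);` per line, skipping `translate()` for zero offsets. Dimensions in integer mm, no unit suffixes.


// leg_h = 404 - 41 = 363
// stretcher span = 347 - 2*28 = 291
translate([442, 419, 363]) cube([347, 250, 41]);
translate([442, 419, 0]) cube([28, 28, 363]);
translate([761, 419, 0]) cube([28, 28, 363]);
translate([442, 641, 0]) cube([28, 28, 363]);
translate([761, 641, 0]) cube([28, 28, 363]);
translate([470, 419, 302]) cube([291, 28, 22]);
translate([470, 641, 302]) cube([291, 28, 22]);
translate([442, 447, 302]) cube([28, 194, 22]);
translate([761, 447, 302]) cube([28, 194, 22]);


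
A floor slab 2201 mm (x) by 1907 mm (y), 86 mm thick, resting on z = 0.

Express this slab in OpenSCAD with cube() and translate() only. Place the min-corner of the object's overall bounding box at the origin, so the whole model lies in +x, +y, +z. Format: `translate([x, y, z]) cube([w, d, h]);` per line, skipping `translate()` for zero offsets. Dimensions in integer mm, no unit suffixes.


cube([2201, 1907, 86]);
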